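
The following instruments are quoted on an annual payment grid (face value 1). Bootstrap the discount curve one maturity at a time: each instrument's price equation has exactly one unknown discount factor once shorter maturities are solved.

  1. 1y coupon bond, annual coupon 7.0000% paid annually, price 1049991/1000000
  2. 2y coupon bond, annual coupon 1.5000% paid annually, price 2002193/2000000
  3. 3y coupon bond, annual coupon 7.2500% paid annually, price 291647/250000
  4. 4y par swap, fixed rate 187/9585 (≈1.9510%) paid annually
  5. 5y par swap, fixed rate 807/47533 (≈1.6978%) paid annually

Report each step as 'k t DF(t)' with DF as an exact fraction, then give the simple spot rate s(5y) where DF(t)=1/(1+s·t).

step 1 [1y] bond c/1=7/100: DF=(1049991/1000000 − 7/100·(0))/(1+7/100) = 9813/10000 ≈ 0.981300
step 2 [2y] bond c/1=3/200: DF=(2002193/2000000 − 3/200·(0.981300))/(1+3/200) = 4859/5000 ≈ 0.971800
step 3 [3y] bond c/1=29/400: DF=(291647/250000 − 29/400·(0.981300+0.971800))/(1+29/400) = 9557/10000 ≈ 0.955700
step 4 [4y] swap r/1=187/9585: DF=(1 − 187/9585·(0.981300+0.971800+0.955700))/(1+187/9585) = 2313/2500 ≈ 0.925200
step 5 [5y] swap r/1=807/47533: DF=(1 − 807/47533·(0.981300+0.971800+0.955700+0.925200))/(1+807/47533) = 9193/10000 ≈ 0.919300

1 1 9813/10000
2 2 4859/5000
3 3 9557/10000
4 4 2313/2500
5 5 9193/10000
s(5y) = (1/(9193/10000) − 1)/(5) = 807/45965 ≈ 1.7557%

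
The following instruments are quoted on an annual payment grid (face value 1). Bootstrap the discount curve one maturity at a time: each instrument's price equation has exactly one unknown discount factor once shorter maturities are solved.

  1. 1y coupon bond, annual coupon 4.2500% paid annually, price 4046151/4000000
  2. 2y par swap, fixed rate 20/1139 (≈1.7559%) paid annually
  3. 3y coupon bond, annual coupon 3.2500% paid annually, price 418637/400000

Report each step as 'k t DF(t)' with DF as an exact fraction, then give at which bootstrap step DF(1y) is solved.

1 1 9703/10000
2 2 483/500
3 3 9527/10000
DF(1y) is solved at step 1

step 1 [1y] bond c/1=17/400: DF=(4046151/4000000 − 17/400·(0))/(1+17/400) = 9703/10000 ≈ 0.970300
step 2 [2y] swap r/1=20/1139: DF=(1 − 20/1139·(0.970300))/(1+20/1139) = 483/500 ≈ 0.966000
step 3 [3y] bond c/1=13/400: DF=(418637/400000 − 13/400·(0.970300+0.966000))/(1+13/400) = 9527/10000 ≈ 0.952700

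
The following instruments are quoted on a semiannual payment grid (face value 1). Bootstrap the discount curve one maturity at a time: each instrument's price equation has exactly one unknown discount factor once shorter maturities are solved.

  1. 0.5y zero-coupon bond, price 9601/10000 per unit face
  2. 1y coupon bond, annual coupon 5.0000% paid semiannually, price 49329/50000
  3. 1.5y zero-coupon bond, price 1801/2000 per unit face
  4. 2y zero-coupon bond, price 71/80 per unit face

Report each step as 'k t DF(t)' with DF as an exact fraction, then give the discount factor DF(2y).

1 1/2 9601/10000
2 1 9391/10000
3 3/2 1801/2000
4 2 71/80
DF(2y) = 71/80 ≈ 0.887500

step 1 [0.5y] zero: DF = P = 9601/10000 ≈ 0.960100
step 2 [1y] bond c/2=1/40: DF=(49329/50000 − 1/40·(0.960100))/(1+1/40) = 9391/10000 ≈ 0.939100
step 3 [1.5y] zero: DF = P = 1801/2000 ≈ 0.900500
step 4 [2y] zero: DF = P = 71/80 ≈ 0.887500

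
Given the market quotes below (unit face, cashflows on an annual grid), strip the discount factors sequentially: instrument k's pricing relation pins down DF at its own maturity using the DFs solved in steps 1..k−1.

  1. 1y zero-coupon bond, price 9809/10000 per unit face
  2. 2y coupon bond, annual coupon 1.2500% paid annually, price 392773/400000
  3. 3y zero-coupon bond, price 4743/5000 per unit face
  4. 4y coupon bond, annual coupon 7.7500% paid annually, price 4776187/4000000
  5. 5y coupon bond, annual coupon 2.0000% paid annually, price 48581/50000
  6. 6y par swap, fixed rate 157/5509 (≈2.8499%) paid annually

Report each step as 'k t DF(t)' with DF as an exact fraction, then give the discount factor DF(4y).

1 1 9809/10000
2 2 9577/10000
3 3 4743/5000
4 4 1801/2000
5 5 8783/10000
6 6 843/1000
DF(4y) = 1801/2000 ≈ 0.900500

step 1 [1y] zero: DF = P = 9809/10000 ≈ 0.980900
step 2 [2y] bond c/1=1/80: DF=(392773/400000 − 1/80·(0.980900))/(1+1/80) = 9577/10000 ≈ 0.957700
step 3 [3y] zero: DF = P = 4743/5000 ≈ 0.948600
step 4 [4y] bond c/1=31/400: DF=(4776187/4000000 − 31/400·(0.980900+0.957700+0.948600))/(1+31/400) = 1801/2000 ≈ 0.900500
step 5 [5y] bond c/1=1/50: DF=(48581/50000 − 1/50·(0.980900+0.957700+0.948600+0.900500))/(1+1/50) = 8783/10000 ≈ 0.878300
step 6 [6y] swap r/1=157/5509: DF=(1 − 157/5509·(0.980900+0.957700+0.948600+0.900500+0.878300))/(1+157/5509) = 843/1000 ≈ 0.843000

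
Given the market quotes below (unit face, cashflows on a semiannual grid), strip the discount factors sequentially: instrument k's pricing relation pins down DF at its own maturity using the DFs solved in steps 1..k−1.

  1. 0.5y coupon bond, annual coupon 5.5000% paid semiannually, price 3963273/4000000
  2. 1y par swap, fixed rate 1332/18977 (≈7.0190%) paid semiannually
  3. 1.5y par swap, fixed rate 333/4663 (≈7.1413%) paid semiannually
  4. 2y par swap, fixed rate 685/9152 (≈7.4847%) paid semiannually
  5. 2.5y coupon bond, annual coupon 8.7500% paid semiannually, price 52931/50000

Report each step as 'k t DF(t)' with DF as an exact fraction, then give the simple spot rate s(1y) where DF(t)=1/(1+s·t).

1 1/2 9643/10000
2 1 4667/5000
3 3/2 9001/10000
4 2 863/1000
5 5/2 538/625
s(1y) = (1/(4667/5000) − 1)/(1) = 333/4667 ≈ 7.1352%

step 1 [0.5y] bond c/2=11/400: DF=(3963273/4000000 − 11/400·(0))/(1+11/400) = 9643/10000 ≈ 0.964300
step 2 [1y] swap r/2=666/18977: DF=(1 − 666/18977·(0.964300))/(1+666/18977) = 4667/5000 ≈ 0.933400
step 3 [1.5y] swap r/2=333/9326: DF=(1 − 333/9326·(0.964300+0.933400))/(1+333/9326) = 9001/10000 ≈ 0.900100
step 4 [2y] swap r/2=685/18304: DF=(1 − 685/18304·(0.964300+0.933400+0.900100))/(1+685/18304) = 863/1000 ≈ 0.863000
step 5 [2.5y] bond c/2=7/160: DF=(52931/50000 − 7/160·(0.964300+0.933400+0.900100+0.863000))/(1+7/160) = 538/625 ≈ 0.860800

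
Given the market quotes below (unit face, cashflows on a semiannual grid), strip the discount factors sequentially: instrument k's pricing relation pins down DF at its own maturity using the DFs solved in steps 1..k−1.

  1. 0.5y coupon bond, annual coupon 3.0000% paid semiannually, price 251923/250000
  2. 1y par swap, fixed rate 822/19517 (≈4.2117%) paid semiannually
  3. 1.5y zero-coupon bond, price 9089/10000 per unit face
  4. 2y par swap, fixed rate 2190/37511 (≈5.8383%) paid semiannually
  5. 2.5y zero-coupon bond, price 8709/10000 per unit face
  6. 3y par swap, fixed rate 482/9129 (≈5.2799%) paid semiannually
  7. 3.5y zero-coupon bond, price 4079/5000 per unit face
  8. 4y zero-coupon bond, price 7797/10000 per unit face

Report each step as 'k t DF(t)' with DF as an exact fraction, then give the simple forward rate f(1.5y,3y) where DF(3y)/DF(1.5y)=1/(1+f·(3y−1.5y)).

1 1/2 1241/1250
2 1 9589/10000
3 3/2 9089/10000
4 2 1781/2000
5 5/2 8709/10000
6 3 4277/5000
7 7/2 4079/5000
8 4 7797/10000
f(1.5y,3y) = ((9089/10000)/(4277/5000) − 1)/(3/2) = 535/12831 ≈ 4.1696%

step 1 [0.5y] bond c/2=3/200: DF=(251923/250000 − 3/200·(0))/(1+3/200) = 1241/1250 ≈ 0.992800
step 2 [1y] swap r/2=411/19517: DF=(1 − 411/19517·(0.992800))/(1+411/19517) = 9589/10000 ≈ 0.958900
step 3 [1.5y] zero: DF = P = 9089/10000 ≈ 0.908900
step 4 [2y] swap r/2=1095/37511: DF=(1 − 1095/37511·(0.992800+0.958900+0.908900))/(1+1095/37511) = 1781/2000 ≈ 0.890500
step 5 [2.5y] zero: DF = P = 8709/10000 ≈ 0.870900
step 6 [3y] swap r/2=241/9129: DF=(1 − 241/9129·(0.992800+0.958900+0.908900+0.890500+0.870900))/(1+241/9129) = 4277/5000 ≈ 0.855400
step 7 [3.5y] zero: DF = P = 4079/5000 ≈ 0.815800
step 8 [4y] zero: DF = P = 7797/10000 ≈ 0.779700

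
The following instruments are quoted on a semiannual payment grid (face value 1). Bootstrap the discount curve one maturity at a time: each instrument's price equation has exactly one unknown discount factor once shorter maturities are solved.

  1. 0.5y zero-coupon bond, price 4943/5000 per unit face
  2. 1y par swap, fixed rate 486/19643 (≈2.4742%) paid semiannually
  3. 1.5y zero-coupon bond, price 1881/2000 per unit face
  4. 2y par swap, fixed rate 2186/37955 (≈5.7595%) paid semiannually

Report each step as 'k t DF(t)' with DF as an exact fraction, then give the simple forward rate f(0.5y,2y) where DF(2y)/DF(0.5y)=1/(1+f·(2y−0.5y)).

step 1 [0.5y] zero: DF = P = 4943/5000 ≈ 0.988600
step 2 [1y] swap r/2=243/19643: DF=(1 − 243/19643·(0.988600))/(1+243/19643) = 9757/10000 ≈ 0.975700
step 3 [1.5y] zero: DF = P = 1881/2000 ≈ 0.940500
step 4 [2y] swap r/2=1093/37955: DF=(1 − 1093/37955·(0.988600+0.975700+0.940500))/(1+1093/37955) = 8907/10000 ≈ 0.890700

1 1/2 4943/5000
2 1 9757/10000
3 3/2 1881/2000
4 2 8907/10000
f(0.5y,2y) = ((4943/5000)/(8907/10000) − 1)/(3/2) = 1958/26721 ≈ 7.3276%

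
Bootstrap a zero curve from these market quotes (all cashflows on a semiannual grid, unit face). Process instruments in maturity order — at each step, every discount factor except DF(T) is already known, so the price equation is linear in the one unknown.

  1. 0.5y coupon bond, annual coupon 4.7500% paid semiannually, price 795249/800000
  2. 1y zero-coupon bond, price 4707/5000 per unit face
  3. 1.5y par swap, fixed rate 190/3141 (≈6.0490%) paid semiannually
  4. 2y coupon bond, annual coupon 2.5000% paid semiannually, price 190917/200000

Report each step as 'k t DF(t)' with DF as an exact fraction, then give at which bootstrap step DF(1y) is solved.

1 1/2 971/1000
2 1 4707/5000
3 3/2 1829/2000
4 2 9079/10000
DF(1y) is solved at step 2

step 1 [0.5y] bond c/2=19/800: DF=(795249/800000 − 19/800·(0))/(1+19/800) = 971/1000 ≈ 0.971000
step 2 [1y] zero: DF = P = 4707/5000 ≈ 0.941400
step 3 [1.5y] swap r/2=95/3141: DF=(1 − 95/3141·(0.971000+0.941400))/(1+95/3141) = 1829/2000 ≈ 0.914500
step 4 [2y] bond c/2=1/80: DF=(190917/200000 − 1/80·(0.971000+0.941400+0.914500))/(1+1/80) = 9079/10000 ≈ 0.907900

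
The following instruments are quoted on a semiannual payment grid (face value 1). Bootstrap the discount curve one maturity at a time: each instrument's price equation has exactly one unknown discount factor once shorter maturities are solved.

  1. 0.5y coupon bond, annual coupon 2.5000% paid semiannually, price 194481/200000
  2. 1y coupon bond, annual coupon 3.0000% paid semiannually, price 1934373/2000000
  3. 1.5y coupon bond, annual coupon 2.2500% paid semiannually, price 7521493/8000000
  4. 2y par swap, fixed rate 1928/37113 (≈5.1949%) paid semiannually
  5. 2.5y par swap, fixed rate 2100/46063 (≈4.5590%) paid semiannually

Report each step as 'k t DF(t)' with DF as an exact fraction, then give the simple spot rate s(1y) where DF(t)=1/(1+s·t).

step 1 [0.5y] bond c/2=1/80: DF=(194481/200000 − 1/80·(0))/(1+1/80) = 2401/2500 ≈ 0.960400
step 2 [1y] bond c/2=3/200: DF=(1934373/2000000 − 3/200·(0.960400))/(1+3/200) = 9387/10000 ≈ 0.938700
step 3 [1.5y] bond c/2=9/800: DF=(7521493/8000000 − 9/800·(0.960400+0.938700))/(1+9/800) = 4543/5000 ≈ 0.908600
step 4 [2y] swap r/2=964/37113: DF=(1 − 964/37113·(0.960400+0.938700+0.908600))/(1+964/37113) = 2259/2500 ≈ 0.903600
step 5 [2.5y] swap r/2=1050/46063: DF=(1 − 1050/46063·(0.960400+0.938700+0.908600+0.903600))/(1+1050/46063) = 179/200 ≈ 0.895000

1 1/2 2401/2500
2 1 9387/10000
3 3/2 4543/5000
4 2 2259/2500
5 5/2 179/200
s(1y) = (1/(9387/10000) − 1)/(1) = 613/9387 ≈ 6.5303%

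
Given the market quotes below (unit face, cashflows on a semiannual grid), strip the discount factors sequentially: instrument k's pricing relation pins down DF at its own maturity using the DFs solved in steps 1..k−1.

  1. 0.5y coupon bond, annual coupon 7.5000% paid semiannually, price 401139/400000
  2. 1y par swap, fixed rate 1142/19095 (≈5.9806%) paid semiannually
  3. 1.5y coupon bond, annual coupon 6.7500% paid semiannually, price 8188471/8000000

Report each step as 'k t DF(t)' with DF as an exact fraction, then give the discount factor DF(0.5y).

step 1 [0.5y] bond c/2=3/80: DF=(401139/400000 − 3/80·(0))/(1+3/80) = 4833/5000 ≈ 0.966600
step 2 [1y] swap r/2=571/19095: DF=(1 − 571/19095·(0.966600))/(1+571/19095) = 9429/10000 ≈ 0.942900
step 3 [1.5y] bond c/2=27/800: DF=(8188471/8000000 − 27/800·(0.966600+0.942900))/(1+27/800) = 4639/5000 ≈ 0.927800

1 1/2 4833/5000
2 1 9429/10000
3 3/2 4639/5000
DF(0.5y) = 4833/5000 ≈ 0.966600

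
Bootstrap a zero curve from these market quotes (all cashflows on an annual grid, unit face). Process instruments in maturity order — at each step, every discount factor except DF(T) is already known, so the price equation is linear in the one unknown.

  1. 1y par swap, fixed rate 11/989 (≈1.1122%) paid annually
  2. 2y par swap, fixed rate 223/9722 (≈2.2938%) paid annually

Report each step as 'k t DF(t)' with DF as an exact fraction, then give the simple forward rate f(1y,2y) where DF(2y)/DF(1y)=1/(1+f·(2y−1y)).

1 1 989/1000
2 2 4777/5000
f(1y,2y) = ((989/1000)/(4777/5000) − 1)/(1) = 168/4777 ≈ 3.5169%

step 1 [1y] swap r/1=11/989: DF=(1 − 11/989·(0))/(1+11/989) = 989/1000 ≈ 0.989000
step 2 [2y] swap r/1=223/9722: DF=(1 − 223/9722·(0.989000))/(1+223/9722) = 4777/5000 ≈ 0.955400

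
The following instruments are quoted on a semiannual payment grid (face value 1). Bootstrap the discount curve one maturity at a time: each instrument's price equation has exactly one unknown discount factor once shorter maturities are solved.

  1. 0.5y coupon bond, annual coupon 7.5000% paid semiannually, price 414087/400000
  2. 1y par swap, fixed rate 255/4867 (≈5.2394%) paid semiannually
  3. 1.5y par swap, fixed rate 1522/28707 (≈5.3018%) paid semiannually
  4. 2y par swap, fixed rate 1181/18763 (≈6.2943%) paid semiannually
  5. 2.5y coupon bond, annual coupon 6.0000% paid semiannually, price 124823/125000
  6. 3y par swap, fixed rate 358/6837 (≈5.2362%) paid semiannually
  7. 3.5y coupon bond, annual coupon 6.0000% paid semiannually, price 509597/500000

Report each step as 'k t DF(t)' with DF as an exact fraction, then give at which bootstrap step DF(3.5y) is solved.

step 1 [0.5y] bond c/2=3/80: DF=(414087/400000 − 3/80·(0))/(1+3/80) = 4989/5000 ≈ 0.997800
step 2 [1y] swap r/2=255/9734: DF=(1 − 255/9734·(0.997800))/(1+255/9734) = 949/1000 ≈ 0.949000
step 3 [1.5y] swap r/2=761/28707: DF=(1 − 761/28707·(0.997800+0.949000))/(1+761/28707) = 9239/10000 ≈ 0.923900
step 4 [2y] swap r/2=1181/37526: DF=(1 − 1181/37526·(0.997800+0.949000+0.923900))/(1+1181/37526) = 8819/10000 ≈ 0.881900
step 5 [2.5y] bond c/2=3/100: DF=(124823/125000 − 3/100·(0.997800+0.949000+0.923900+0.881900))/(1+3/100) = 4301/5000 ≈ 0.860200
step 6 [3y] swap r/2=179/6837: DF=(1 − 179/6837·(0.997800+0.949000+0.923900+0.881900+0.860200))/(1+179/6837) = 1071/1250 ≈ 0.856800
step 7 [3.5y] bond c/2=3/100: DF=(509597/500000 − 3/100·(0.997800+0.949000+0.923900+0.881900+0.860200+0.856800))/(1+3/100) = 4151/5000 ≈ 0.830200

1 1/2 4989/5000
2 1 949/1000
3 3/2 9239/10000
4 2 8819/10000
5 5/2 4301/5000
6 3 1071/1250
7 7/2 4151/5000
DF(3.5y) is solved at step 7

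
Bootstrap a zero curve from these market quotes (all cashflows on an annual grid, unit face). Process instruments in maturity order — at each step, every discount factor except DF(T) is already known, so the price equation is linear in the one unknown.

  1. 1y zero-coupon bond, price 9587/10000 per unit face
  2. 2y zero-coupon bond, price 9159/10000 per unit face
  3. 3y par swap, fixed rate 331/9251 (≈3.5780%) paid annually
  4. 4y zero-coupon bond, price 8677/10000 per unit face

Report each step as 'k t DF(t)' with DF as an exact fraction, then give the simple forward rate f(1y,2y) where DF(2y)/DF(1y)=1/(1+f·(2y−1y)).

1 1 9587/10000
2 2 9159/10000
3 3 9007/10000
4 4 8677/10000
f(1y,2y) = ((9587/10000)/(9159/10000) − 1)/(1) = 428/9159 ≈ 4.6730%

step 1 [1y] zero: DF = P = 9587/10000 ≈ 0.958700
step 2 [2y] zero: DF = P = 9159/10000 ≈ 0.915900
step 3 [3y] swap r/1=331/9251: DF=(1 − 331/9251·(0.958700+0.915900))/(1+331/9251) = 9007/10000 ≈ 0.900700
step 4 [4y] zero: DF = P = 8677/10000 ≈ 0.867700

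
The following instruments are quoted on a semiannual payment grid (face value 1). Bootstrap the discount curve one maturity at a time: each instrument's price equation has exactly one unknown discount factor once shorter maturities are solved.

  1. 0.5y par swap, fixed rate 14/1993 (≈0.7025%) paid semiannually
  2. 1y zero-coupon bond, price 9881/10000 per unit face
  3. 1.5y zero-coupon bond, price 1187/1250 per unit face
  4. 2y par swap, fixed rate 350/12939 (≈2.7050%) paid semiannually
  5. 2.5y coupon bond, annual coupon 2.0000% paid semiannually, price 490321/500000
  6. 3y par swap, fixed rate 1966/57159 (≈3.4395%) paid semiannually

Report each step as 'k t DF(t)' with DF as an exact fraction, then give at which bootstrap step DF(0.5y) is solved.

step 1 [0.5y] swap r/2=7/1993: DF=(1 − 7/1993·(0))/(1+7/1993) = 1993/2000 ≈ 0.996500
step 2 [1y] zero: DF = P = 9881/10000 ≈ 0.988100
step 3 [1.5y] zero: DF = P = 1187/1250 ≈ 0.949600
step 4 [2y] swap r/2=175/12939: DF=(1 − 175/12939·(0.996500+0.988100+0.949600))/(1+175/12939) = 379/400 ≈ 0.947500
step 5 [2.5y] bond c/2=1/100: DF=(490321/500000 − 1/100·(0.996500+0.988100+0.949600+0.947500))/(1+1/100) = 373/400 ≈ 0.932500
step 6 [3y] swap r/2=983/57159: DF=(1 − 983/57159·(0.996500+0.988100+0.949600+0.947500+0.932500))/(1+983/57159) = 9017/10000 ≈ 0.901700

1 1/2 1993/2000
2 1 9881/10000
3 3/2 1187/1250
4 2 379/400
5 5/2 373/400
6 3 9017/10000
DF(0.5y) is solved at step 1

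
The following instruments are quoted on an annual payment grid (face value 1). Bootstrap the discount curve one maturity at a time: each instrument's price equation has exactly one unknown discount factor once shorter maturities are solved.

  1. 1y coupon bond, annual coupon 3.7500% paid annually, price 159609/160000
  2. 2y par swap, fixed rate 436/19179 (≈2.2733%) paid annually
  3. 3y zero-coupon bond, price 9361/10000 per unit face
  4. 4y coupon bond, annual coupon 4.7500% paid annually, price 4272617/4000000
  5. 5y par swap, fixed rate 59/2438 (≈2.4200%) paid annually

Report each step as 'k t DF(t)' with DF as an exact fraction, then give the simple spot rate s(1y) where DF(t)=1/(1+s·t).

step 1 [1y] bond c/1=3/80: DF=(159609/160000 − 3/80·(0))/(1+3/80) = 1923/2000 ≈ 0.961500
step 2 [2y] swap r/1=436/19179: DF=(1 − 436/19179·(0.961500))/(1+436/19179) = 2391/2500 ≈ 0.956400
step 3 [3y] zero: DF = P = 9361/10000 ≈ 0.936100
step 4 [4y] bond c/1=19/400: DF=(4272617/4000000 − 19/400·(0.961500+0.956400+0.936100))/(1+19/400) = 8903/10000 ≈ 0.890300
step 5 [5y] swap r/1=59/2438: DF=(1 − 59/2438·(0.961500+0.956400+0.936100+0.890300))/(1+59/2438) = 8879/10000 ≈ 0.887900

1 1 1923/2000
2 2 2391/2500
3 3 9361/10000
4 4 8903/10000
5 5 8879/10000
s(1y) = (1/(1923/2000) − 1)/(1) = 77/1923 ≈ 4.0042%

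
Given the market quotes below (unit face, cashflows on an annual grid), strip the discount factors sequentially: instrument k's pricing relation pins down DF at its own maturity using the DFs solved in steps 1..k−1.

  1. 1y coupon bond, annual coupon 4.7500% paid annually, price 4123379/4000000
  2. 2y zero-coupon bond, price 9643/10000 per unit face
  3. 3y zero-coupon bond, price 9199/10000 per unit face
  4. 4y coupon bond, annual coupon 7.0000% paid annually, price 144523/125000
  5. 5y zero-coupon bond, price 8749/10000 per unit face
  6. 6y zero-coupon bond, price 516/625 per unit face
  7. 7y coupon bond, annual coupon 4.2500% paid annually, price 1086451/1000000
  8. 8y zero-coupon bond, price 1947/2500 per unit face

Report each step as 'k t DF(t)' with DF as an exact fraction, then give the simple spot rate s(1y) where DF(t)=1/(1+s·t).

1 1 9841/10000
2 2 9643/10000
3 3 9199/10000
4 4 8929/10000
5 5 8749/10000
6 6 516/625
7 7 1639/2000
8 8 1947/2500
s(1y) = (1/(9841/10000) − 1)/(1) = 159/9841 ≈ 1.6157%

step 1 [1y] bond c/1=19/400: DF=(4123379/4000000 − 19/400·(0))/(1+19/400) = 9841/10000 ≈ 0.984100
step 2 [2y] zero: DF = P = 9643/10000 ≈ 0.964300
step 3 [3y] zero: DF = P = 9199/10000 ≈ 0.919900
step 4 [4y] bond c/1=7/100: DF=(144523/125000 − 7/100·(0.984100+0.964300+0.919900))/(1+7/100) = 8929/10000 ≈ 0.892900
step 5 [5y] zero: DF = P = 8749/10000 ≈ 0.874900
step 6 [6y] zero: DF = P = 516/625 ≈ 0.825600
step 7 [7y] bond c/1=17/400: DF=(1086451/1000000 − 17/400·(0.984100+0.964300+0.919900+0.892900+0.874900+0.825600))/(1+17/400) = 1639/2000 ≈ 0.819500
step 8 [8y] zero: DF = P = 1947/2500 ≈ 0.778800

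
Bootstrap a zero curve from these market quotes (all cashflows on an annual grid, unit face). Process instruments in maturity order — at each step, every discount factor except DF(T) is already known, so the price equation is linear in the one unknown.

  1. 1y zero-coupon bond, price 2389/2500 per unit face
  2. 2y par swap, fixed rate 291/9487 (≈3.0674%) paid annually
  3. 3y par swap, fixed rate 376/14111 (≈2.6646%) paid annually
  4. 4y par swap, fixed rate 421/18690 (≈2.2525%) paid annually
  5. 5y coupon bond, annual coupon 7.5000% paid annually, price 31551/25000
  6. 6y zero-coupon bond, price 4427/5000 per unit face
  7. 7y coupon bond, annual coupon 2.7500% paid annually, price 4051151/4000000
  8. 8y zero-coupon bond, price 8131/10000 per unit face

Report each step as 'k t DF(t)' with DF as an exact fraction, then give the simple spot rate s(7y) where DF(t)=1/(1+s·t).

1 1 2389/2500
2 2 4709/5000
3 3 578/625
4 4 4579/5000
5 5 2283/2500
6 6 4427/5000
7 7 67/80
8 8 8131/10000
s(7y) = (1/(67/80) − 1)/(7) = 13/469 ≈ 2.7719%

step 1 [1y] zero: DF = P = 2389/2500 ≈ 0.955600
step 2 [2y] swap r/1=291/9487: DF=(1 − 291/9487·(0.955600))/(1+291/9487) = 4709/5000 ≈ 0.941800
step 3 [3y] swap r/1=376/14111: DF=(1 − 376/14111·(0.955600+0.941800))/(1+376/14111) = 578/625 ≈ 0.924800
step 4 [4y] swap r/1=421/18690: DF=(1 − 421/18690·(0.955600+0.941800+0.924800))/(1+421/18690) = 4579/5000 ≈ 0.915800
step 5 [5y] bond c/1=3/40: DF=(31551/25000 − 3/40·(0.955600+0.941800+0.924800+0.915800))/(1+3/40) = 2283/2500 ≈ 0.913200
step 6 [6y] zero: DF = P = 4427/5000 ≈ 0.885400
step 7 [7y] bond c/1=11/400: DF=(4051151/4000000 − 11/400·(0.955600+0.941800+0.924800+0.915800+0.913200+0.885400))/(1+11/400) = 67/80 ≈ 0.837500
step 8 [8y] zero: DF = P = 8131/10000 ≈ 0.813100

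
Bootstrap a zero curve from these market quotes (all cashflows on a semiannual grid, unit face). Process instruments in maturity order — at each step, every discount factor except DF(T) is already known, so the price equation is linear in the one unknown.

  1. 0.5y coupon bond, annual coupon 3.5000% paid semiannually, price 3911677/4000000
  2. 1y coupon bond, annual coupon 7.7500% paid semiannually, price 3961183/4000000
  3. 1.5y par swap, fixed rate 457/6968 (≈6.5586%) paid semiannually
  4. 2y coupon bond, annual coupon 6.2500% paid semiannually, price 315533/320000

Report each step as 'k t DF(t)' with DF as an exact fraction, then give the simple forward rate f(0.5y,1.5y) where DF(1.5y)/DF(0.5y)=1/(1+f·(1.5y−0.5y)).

1 1/2 9611/10000
2 1 367/400
3 3/2 4543/5000
4 2 8717/10000
f(0.5y,1.5y) = ((9611/10000)/(4543/5000) − 1)/(1) = 75/1298 ≈ 5.7781%

step 1 [0.5y] bond c/2=7/400: DF=(3911677/4000000 − 7/400·(0))/(1+7/400) = 9611/10000 ≈ 0.961100
step 2 [1y] bond c/2=31/800: DF=(3961183/4000000 − 31/800·(0.961100))/(1+31/800) = 367/400 ≈ 0.917500
step 3 [1.5y] swap r/2=457/13936: DF=(1 − 457/13936·(0.961100+0.917500))/(1+457/13936) = 4543/5000 ≈ 0.908600
step 4 [2y] bond c/2=1/32: DF=(315533/320000 − 1/32·(0.961100+0.917500+0.908600))/(1+1/32) = 8717/10000 ≈ 0.871700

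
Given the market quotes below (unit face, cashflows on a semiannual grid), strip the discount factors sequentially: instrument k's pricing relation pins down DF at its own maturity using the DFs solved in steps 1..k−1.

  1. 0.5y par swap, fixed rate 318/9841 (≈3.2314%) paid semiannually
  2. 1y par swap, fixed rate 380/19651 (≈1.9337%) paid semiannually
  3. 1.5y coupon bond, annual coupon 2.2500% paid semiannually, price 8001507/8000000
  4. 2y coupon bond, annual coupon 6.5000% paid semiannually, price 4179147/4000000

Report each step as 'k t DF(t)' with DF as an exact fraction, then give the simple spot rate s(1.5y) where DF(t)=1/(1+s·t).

step 1 [0.5y] swap r/2=159/9841: DF=(1 − 159/9841·(0))/(1+159/9841) = 9841/10000 ≈ 0.984100
step 2 [1y] swap r/2=190/19651: DF=(1 − 190/19651·(0.984100))/(1+190/19651) = 981/1000 ≈ 0.981000
step 3 [1.5y] bond c/2=9/800: DF=(8001507/8000000 − 9/800·(0.984100+0.981000))/(1+9/800) = 1209/1250 ≈ 0.967200
step 4 [2y] bond c/2=13/400: DF=(4179147/4000000 − 13/400·(0.984100+0.981000+0.967200))/(1+13/400) = 2299/2500 ≈ 0.919600

1 1/2 9841/10000
2 1 981/1000
3 3/2 1209/1250
4 2 2299/2500
s(1.5y) = (1/(1209/1250) − 1)/(3/2) = 82/3627 ≈ 2.2608%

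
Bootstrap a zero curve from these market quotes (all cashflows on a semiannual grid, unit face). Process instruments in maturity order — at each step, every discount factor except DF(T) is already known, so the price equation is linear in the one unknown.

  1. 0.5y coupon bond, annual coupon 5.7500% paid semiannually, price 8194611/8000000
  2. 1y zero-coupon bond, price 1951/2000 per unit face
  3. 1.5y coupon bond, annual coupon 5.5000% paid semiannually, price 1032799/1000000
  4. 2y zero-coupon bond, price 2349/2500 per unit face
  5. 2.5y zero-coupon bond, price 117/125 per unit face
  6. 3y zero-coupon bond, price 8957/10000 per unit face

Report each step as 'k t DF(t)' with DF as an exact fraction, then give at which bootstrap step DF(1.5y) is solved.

1 1/2 9957/10000
2 1 1951/2000
3 3/2 2381/2500
4 2 2349/2500
5 5/2 117/125
6 3 8957/10000
DF(1.5y) is solved at step 3

step 1 [0.5y] bond c/2=23/800: DF=(8194611/8000000 − 23/800·(0))/(1+23/800) = 9957/10000 ≈ 0.995700
step 2 [1y] zero: DF = P = 1951/2000 ≈ 0.975500
step 3 [1.5y] bond c/2=11/400: DF=(1032799/1000000 − 11/400·(0.995700+0.975500))/(1+11/400) = 2381/2500 ≈ 0.952400
step 4 [2y] zero: DF = P = 2349/2500 ≈ 0.939600
step 5 [2.5y] zero: DF = P = 117/125 ≈ 0.936000
step 6 [3y] zero: DF = P = 8957/10000 ≈ 0.895700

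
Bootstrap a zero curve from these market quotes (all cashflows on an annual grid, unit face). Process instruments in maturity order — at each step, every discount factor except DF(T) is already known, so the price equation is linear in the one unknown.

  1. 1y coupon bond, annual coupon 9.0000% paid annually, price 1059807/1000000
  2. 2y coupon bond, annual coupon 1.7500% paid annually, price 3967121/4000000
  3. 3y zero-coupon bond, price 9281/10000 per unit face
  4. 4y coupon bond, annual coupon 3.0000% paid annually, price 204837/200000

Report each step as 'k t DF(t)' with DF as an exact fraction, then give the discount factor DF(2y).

step 1 [1y] bond c/1=9/100: DF=(1059807/1000000 − 9/100·(0))/(1+9/100) = 9723/10000 ≈ 0.972300
step 2 [2y] bond c/1=7/400: DF=(3967121/4000000 − 7/400·(0.972300))/(1+7/400) = 479/500 ≈ 0.958000
step 3 [3y] zero: DF = P = 9281/10000 ≈ 0.928100
step 4 [4y] bond c/1=3/100: DF=(204837/200000 − 3/100·(0.972300+0.958000+0.928100))/(1+3/100) = 9111/10000 ≈ 0.911100

1 1 9723/10000
2 2 479/500
3 3 9281/10000
4 4 9111/10000
DF(2y) = 479/500 ≈ 0.958000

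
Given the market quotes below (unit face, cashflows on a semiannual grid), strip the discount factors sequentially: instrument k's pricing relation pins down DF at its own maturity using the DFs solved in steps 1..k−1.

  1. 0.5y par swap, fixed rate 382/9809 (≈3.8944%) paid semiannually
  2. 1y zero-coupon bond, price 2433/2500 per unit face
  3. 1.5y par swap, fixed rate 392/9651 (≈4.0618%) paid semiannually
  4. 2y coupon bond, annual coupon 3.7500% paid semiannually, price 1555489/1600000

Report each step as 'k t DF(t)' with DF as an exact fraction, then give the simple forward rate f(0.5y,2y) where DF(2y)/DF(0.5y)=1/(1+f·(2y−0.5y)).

1 1/2 9809/10000
2 1 2433/2500
3 3/2 2353/2500
4 2 901/1000
f(0.5y,2y) = ((9809/10000)/(901/1000) − 1)/(3/2) = 47/795 ≈ 5.9119%

step 1 [0.5y] swap r/2=191/9809: DF=(1 − 191/9809·(0))/(1+191/9809) = 9809/10000 ≈ 0.980900
step 2 [1y] zero: DF = P = 2433/2500 ≈ 0.973200
step 3 [1.5y] swap r/2=196/9651: DF=(1 − 196/9651·(0.980900+0.973200))/(1+196/9651) = 2353/2500 ≈ 0.941200
step 4 [2y] bond c/2=3/160: DF=(1555489/1600000 − 3/160·(0.980900+0.973200+0.941200))/(1+3/160) = 901/1000 ≈ 0.901000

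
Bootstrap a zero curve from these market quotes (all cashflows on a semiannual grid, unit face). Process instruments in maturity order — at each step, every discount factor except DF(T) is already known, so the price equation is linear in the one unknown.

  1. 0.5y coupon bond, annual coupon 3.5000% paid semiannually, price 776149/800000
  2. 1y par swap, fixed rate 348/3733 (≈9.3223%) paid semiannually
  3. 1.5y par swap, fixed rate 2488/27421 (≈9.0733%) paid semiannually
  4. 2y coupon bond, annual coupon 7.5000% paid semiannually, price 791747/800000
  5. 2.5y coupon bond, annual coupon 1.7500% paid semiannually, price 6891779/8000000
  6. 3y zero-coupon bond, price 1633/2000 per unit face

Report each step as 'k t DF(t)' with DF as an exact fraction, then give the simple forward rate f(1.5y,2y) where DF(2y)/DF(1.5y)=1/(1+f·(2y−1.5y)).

1 1/2 1907/2000
2 1 913/1000
3 3/2 2189/2500
4 2 2137/2500
5 5/2 2057/2500
6 3 1633/2000
f(1.5y,2y) = ((2189/2500)/(2137/2500) − 1)/(1/2) = 104/2137 ≈ 4.8666%

step 1 [0.5y] bond c/2=7/400: DF=(776149/800000 − 7/400·(0))/(1+7/400) = 1907/2000 ≈ 0.953500
step 2 [1y] swap r/2=174/3733: DF=(1 − 174/3733·(0.953500))/(1+174/3733) = 913/1000 ≈ 0.913000
step 3 [1.5y] swap r/2=1244/27421: DF=(1 − 1244/27421·(0.953500+0.913000))/(1+1244/27421) = 2189/2500 ≈ 0.875600
step 4 [2y] bond c/2=3/80: DF=(791747/800000 − 3/80·(0.953500+0.913000+0.875600))/(1+3/80) = 2137/2500 ≈ 0.854800
step 5 [2.5y] bond c/2=7/800: DF=(6891779/8000000 − 7/800·(0.953500+0.913000+0.875600+0.854800))/(1+7/800) = 2057/2500 ≈ 0.822800
step 6 [3y] zero: DF = P = 1633/2000 ≈ 0.816500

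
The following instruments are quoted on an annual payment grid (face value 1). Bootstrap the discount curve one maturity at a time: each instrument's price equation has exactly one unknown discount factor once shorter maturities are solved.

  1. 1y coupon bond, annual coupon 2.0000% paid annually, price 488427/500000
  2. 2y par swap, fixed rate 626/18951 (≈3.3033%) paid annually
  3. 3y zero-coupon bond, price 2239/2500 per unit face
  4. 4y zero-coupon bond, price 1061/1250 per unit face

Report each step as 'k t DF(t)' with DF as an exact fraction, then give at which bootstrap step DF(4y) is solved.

1 1 9577/10000
2 2 4687/5000
3 3 2239/2500
4 4 1061/1250
DF(4y) is solved at step 4

step 1 [1y] bond c/1=1/50: DF=(488427/500000 − 1/50·(0))/(1+1/50) = 9577/10000 ≈ 0.957700
step 2 [2y] swap r/1=626/18951: DF=(1 − 626/18951·(0.957700))/(1+626/18951) = 4687/5000 ≈ 0.937400
step 3 [3y] zero: DF = P = 2239/2500 ≈ 0.895600
step 4 [4y] zero: DF = P = 1061/1250 ≈ 0.848800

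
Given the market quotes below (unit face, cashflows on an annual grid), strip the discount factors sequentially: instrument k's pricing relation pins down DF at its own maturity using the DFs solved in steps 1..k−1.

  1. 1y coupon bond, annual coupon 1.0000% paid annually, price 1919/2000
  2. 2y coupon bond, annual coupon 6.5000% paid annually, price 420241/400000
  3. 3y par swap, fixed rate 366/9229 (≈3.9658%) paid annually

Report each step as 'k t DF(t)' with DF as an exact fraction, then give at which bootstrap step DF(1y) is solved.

step 1 [1y] bond c/1=1/100: DF=(1919/2000 − 1/100·(0))/(1+1/100) = 19/20 ≈ 0.950000
step 2 [2y] bond c/1=13/200: DF=(420241/400000 − 13/200·(0.950000))/(1+13/200) = 1857/2000 ≈ 0.928500
step 3 [3y] swap r/1=366/9229: DF=(1 − 366/9229·(0.950000+0.928500))/(1+366/9229) = 4451/5000 ≈ 0.890200

1 1 19/20
2 2 1857/2000
3 3 4451/5000
DF(1y) is solved at step 1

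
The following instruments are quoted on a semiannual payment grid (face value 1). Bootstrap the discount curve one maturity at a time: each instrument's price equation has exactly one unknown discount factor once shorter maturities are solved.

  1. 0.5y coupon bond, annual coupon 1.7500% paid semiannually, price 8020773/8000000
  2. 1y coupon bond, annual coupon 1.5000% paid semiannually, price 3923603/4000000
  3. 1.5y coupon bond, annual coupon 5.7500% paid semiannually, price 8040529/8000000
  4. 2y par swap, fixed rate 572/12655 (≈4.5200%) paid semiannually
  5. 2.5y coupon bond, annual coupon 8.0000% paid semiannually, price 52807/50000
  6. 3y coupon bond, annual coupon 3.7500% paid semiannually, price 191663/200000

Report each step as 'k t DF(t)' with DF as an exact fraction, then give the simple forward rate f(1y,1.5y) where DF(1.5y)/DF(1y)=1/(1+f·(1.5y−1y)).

step 1 [0.5y] bond c/2=7/800: DF=(8020773/8000000 − 7/800·(0))/(1+7/800) = 9939/10000 ≈ 0.993900
step 2 [1y] bond c/2=3/400: DF=(3923603/4000000 − 3/400·(0.993900))/(1+3/400) = 4831/5000 ≈ 0.966200
step 3 [1.5y] bond c/2=23/800: DF=(8040529/8000000 − 23/800·(0.993900+0.966200))/(1+23/800) = 4611/5000 ≈ 0.922200
step 4 [2y] swap r/2=286/12655: DF=(1 − 286/12655·(0.993900+0.966200+0.922200))/(1+286/12655) = 4571/5000 ≈ 0.914200
step 5 [2.5y] bond c/2=1/25: DF=(52807/50000 − 1/25·(0.993900+0.966200+0.922200+0.914200))/(1+1/25) = 1739/2000 ≈ 0.869500
step 6 [3y] bond c/2=3/160: DF=(191663/200000 − 3/160·(0.993900+0.966200+0.922200+0.914200+0.869500))/(1+3/160) = 2137/2500 ≈ 0.854800

1 1/2 9939/10000
2 1 4831/5000
3 3/2 4611/5000
4 2 4571/5000
5 5/2 1739/2000
6 3 2137/2500
f(1y,1.5y) = ((4831/5000)/(4611/5000) − 1)/(1/2) = 440/4611 ≈ 9.5424%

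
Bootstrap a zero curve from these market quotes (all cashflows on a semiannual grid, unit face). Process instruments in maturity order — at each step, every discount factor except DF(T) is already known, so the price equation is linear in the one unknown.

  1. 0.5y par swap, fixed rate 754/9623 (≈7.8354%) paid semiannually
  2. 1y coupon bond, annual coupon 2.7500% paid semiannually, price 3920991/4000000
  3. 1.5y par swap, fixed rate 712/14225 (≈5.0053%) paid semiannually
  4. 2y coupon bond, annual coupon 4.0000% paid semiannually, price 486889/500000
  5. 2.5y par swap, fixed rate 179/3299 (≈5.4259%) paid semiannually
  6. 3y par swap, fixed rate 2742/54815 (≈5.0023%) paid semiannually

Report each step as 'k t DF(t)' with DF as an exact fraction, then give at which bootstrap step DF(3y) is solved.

step 1 [0.5y] swap r/2=377/9623: DF=(1 − 377/9623·(0))/(1+377/9623) = 9623/10000 ≈ 0.962300
step 2 [1y] bond c/2=11/800: DF=(3920991/4000000 − 11/800·(0.962300))/(1+11/800) = 9539/10000 ≈ 0.953900
step 3 [1.5y] swap r/2=356/14225: DF=(1 − 356/14225·(0.962300+0.953900))/(1+356/14225) = 1161/1250 ≈ 0.928800
step 4 [2y] bond c/2=1/50: DF=(486889/500000 − 1/50·(0.962300+0.953900+0.928800))/(1+1/50) = 8989/10000 ≈ 0.898900
step 5 [2.5y] swap r/2=179/6598: DF=(1 − 179/6598·(0.962300+0.953900+0.928800+0.898900))/(1+179/6598) = 8747/10000 ≈ 0.874700
step 6 [3y] swap r/2=1371/54815: DF=(1 − 1371/54815·(0.962300+0.953900+0.928800+0.898900+0.874700))/(1+1371/54815) = 8629/10000 ≈ 0.862900

1 1/2 9623/10000
2 1 9539/10000
3 3/2 1161/1250
4 2 8989/10000
5 5/2 8747/10000
6 3 8629/10000
DF(3y) is solved at step 6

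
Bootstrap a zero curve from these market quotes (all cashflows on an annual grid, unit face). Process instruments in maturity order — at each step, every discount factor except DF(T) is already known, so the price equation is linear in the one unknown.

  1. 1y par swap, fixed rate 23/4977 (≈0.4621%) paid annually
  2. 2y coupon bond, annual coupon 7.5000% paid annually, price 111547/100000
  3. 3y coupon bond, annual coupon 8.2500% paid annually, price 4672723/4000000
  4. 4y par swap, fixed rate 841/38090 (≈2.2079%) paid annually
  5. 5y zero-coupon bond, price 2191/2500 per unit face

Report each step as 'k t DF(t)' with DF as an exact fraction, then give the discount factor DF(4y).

step 1 [1y] swap r/1=23/4977: DF=(1 − 23/4977·(0))/(1+23/4977) = 4977/5000 ≈ 0.995400
step 2 [2y] bond c/1=3/40: DF=(111547/100000 − 3/40·(0.995400))/(1+3/40) = 4841/5000 ≈ 0.968200
step 3 [3y] bond c/1=33/400: DF=(4672723/4000000 − 33/400·(0.995400+0.968200))/(1+33/400) = 1859/2000 ≈ 0.929500
step 4 [4y] swap r/1=841/38090: DF=(1 − 841/38090·(0.995400+0.968200+0.929500))/(1+841/38090) = 9159/10000 ≈ 0.915900
step 5 [5y] zero: DF = P = 2191/2500 ≈ 0.876400

1 1 4977/5000
2 2 4841/5000
3 3 1859/2000
4 4 9159/10000
5 5 2191/2500
DF(4y) = 9159/10000 ≈ 0.915900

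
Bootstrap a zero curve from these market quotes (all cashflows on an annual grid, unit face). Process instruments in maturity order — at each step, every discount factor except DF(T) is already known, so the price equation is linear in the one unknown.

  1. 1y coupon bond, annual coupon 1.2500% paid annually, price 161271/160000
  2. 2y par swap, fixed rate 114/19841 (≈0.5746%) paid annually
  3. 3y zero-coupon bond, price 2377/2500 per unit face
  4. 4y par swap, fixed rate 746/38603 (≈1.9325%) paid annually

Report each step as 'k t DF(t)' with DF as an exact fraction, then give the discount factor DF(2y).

1 1 1991/2000
2 2 4943/5000
3 3 2377/2500
4 4 4627/5000
DF(2y) = 4943/5000 ≈ 0.988600

step 1 [1y] bond c/1=1/80: DF=(161271/160000 − 1/80·(0))/(1+1/80) = 1991/2000 ≈ 0.995500
step 2 [2y] swap r/1=114/19841: DF=(1 − 114/19841·(0.995500))/(1+114/19841) = 4943/5000 ≈ 0.988600
step 3 [3y] zero: DF = P = 2377/2500 ≈ 0.950800
step 4 [4y] swap r/1=746/38603: DF=(1 − 746/38603·(0.995500+0.988600+0.950800))/(1+746/38603) = 4627/5000 ≈ 0.925400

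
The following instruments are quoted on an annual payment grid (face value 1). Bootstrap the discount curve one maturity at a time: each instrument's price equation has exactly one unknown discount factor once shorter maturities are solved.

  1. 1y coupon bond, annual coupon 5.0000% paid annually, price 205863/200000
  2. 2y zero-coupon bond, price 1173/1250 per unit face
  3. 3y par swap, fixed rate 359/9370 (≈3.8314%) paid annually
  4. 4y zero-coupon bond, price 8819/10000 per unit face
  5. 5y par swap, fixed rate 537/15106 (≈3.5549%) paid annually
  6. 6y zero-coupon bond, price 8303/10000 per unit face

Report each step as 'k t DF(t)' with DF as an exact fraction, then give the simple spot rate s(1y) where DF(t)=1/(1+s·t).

step 1 [1y] bond c/1=1/20: DF=(205863/200000 − 1/20·(0))/(1+1/20) = 9803/10000 ≈ 0.980300
step 2 [2y] zero: DF = P = 1173/1250 ≈ 0.938400
step 3 [3y] swap r/1=359/9370: DF=(1 − 359/9370·(0.980300+0.938400))/(1+359/9370) = 8923/10000 ≈ 0.892300
step 4 [4y] zero: DF = P = 8819/10000 ≈ 0.881900
step 5 [5y] swap r/1=537/15106: DF=(1 − 537/15106·(0.980300+0.938400+0.892300+0.881900))/(1+537/15106) = 8389/10000 ≈ 0.838900
step 6 [6y] zero: DF = P = 8303/10000 ≈ 0.830300

1 1 9803/10000
2 2 1173/1250
3 3 8923/10000
4 4 8819/10000
5 5 8389/10000
6 6 8303/10000
s(1y) = (1/(9803/10000) − 1)/(1) = 197/9803 ≈ 2.0096%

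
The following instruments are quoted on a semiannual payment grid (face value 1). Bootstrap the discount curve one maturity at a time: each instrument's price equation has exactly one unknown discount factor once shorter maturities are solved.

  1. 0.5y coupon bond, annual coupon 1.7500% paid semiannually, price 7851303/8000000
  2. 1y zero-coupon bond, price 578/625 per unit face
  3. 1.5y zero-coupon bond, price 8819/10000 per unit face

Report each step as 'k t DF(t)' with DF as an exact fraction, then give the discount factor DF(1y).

1 1/2 9729/10000
2 1 578/625
3 3/2 8819/10000
DF(1y) = 578/625 ≈ 0.924800

step 1 [0.5y] bond c/2=7/800: DF=(7851303/8000000 − 7/800·(0))/(1+7/800) = 9729/10000 ≈ 0.972900
step 2 [1y] zero: DF = P = 578/625 ≈ 0.924800
step 3 [1.5y] zero: DF = P = 8819/10000 ≈ 0.881900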